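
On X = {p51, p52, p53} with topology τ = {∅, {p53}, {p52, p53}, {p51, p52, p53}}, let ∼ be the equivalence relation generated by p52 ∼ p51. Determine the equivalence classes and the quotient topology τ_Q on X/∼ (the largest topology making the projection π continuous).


X/∼ = {[p51=p52], [p53]}; |τ_Q| = 3.

Equivalence classes: [p51=p52], [p53].
Quotient map π: X → X/∼ sends p51 ↦ [p51=p52], p52 ↦ [p51=p52], p53 ↦ [p53].
For each subset V ⊆ X/∼, compute π^{-1}(V) ⊆ X and check whether π^{-1}(V) ∈ τ. V is open in τ_Q iff π^{-1}(V) ∈ τ.
  V = {}: π^{-1}(V) = ∅ ∈ τ ✓.
  V = {[p51=p52]}: π^{-1}(V) = {p51, p52} ∉ τ ✗.
  V = {[p53]}: π^{-1}(V) = {p53} ∈ τ ✓.
  V = {[p51=p52], [p53]}: π^{-1}(V) = {p51, p52, p53} ∈ τ ✓.
Open sets in the quotient: τ_Q = {{}, {[p53]}, {[p51=p52], [p53]}} (3 elements).


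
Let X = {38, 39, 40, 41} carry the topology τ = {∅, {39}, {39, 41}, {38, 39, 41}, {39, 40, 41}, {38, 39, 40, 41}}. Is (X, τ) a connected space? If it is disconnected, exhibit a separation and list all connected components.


(X, τ) is connected.

Find clopen sets (U ∈ τ with X ∖ U ∈ τ):
  U = ∅, X ∖ U = {38, 39, 40, 41} — both open, so U is clopen.
  U = {38, 39, 40, 41}, X ∖ U = ∅ — both open, so U is clopen.
Only trivial clopens (∅ and X) exist, so (X, τ) is connected.
Compute connected components by grouping points that agree on all clopens:
  component: {38, 39, 40, 41}


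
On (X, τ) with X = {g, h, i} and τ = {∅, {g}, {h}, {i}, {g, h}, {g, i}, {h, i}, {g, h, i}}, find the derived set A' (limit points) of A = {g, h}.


A' = ∅

For each x ∈ X, list the open sets U ∈ τ with x ∈ U, then check whether U ∩ (A ∖ {x}) ≠ ∅ for every such U.
  x = g: open {g} ∋ x has {g} ∩ (A ∖ {g}) = ∅, so x is NOT a limit point.
  x = h: open {h} ∋ x has {h} ∩ (A ∖ {h}) = ∅, so x is NOT a limit point.
  x = i: open {i} ∋ x has {i} ∩ (A ∖ {i}) = ∅, so x is NOT a limit point.
Collecting: A' = ∅.


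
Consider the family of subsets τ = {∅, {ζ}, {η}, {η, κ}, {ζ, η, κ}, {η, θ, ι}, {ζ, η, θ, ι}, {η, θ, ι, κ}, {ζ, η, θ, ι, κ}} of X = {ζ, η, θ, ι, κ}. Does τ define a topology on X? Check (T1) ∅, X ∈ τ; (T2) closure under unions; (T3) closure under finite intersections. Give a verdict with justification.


τ is NOT a topology on X.

Axiom (T1): ∅ ∈ τ? Yes; X ∈ τ? Yes.
Axiom (T2/T3): check pairwise unions and intersections of members of τ.
Counterexample for (T2): {ζ} ∪ {η} = {ζ, η} ∉ τ. Therefore τ is NOT a topology.


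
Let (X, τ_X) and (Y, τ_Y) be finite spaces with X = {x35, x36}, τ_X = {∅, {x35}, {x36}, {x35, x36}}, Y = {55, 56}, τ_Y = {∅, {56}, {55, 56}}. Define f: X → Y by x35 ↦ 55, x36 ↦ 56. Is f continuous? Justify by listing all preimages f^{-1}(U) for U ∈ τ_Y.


f IS continuous.

Compute f^{-1}(U) for each U ∈ τ_Y:
  U = ∅: f^{-1}(U) = ∅ ∈ τ_X ✓.
  U = {56}: f^{-1}(U) = {x36} ∈ τ_X ✓.
  U = {55, 56}: f^{-1}(U) = {x35, x36} ∈ τ_X ✓.
Every preimage lies in τ_X, so f IS continuous.


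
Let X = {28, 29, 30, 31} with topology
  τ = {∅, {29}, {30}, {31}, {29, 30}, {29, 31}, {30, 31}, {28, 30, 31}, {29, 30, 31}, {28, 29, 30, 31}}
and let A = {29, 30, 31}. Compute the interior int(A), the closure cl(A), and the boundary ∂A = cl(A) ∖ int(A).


int(A) = {29, 30, 31}, cl(A) = {28, 29, 30, 31}, ∂A = {28}.

Closed sets in (X, τ) are complements of opens:
  closed(X, τ) = {∅, {28}, {29}, {28, 29}, {28, 30}, {28, 31}, {28, 29, 30}, {28, 29, 31}, {28, 30, 31}, {28, 29, 30, 31}}.
int(A) = ⋃ {U ∈ τ : U ⊆ A}. Opens contained in A: ∅, {29}, {30}, {31}, {29, 30}, {29, 31}, {30, 31}, {29, 30, 31}.
Taking the union of these: int(A) = {29, 30, 31}.
cl(A) = ⋂ {C closed : A ⊆ C}. Closed sets containing A: {28, 29, 30, 31}.
Intersecting these: cl(A) = {28, 29, 30, 31}.
∂A = cl(A) ∖ int(A) = {28, 29, 30, 31} ∖ {29, 30, 31} = {28}.


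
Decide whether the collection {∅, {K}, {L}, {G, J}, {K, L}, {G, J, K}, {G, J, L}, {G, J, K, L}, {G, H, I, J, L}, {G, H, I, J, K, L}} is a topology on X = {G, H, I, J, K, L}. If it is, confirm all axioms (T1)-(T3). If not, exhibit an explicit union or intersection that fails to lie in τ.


τ IS a topology on X.

Axiom (T1): ∅ ∈ τ? Yes; X ∈ τ? Yes.
Axiom (T2/T3): check pairwise unions and intersections of members of τ.
All pairwise intersections and unions checked — each lies in τ. Therefore τ satisfies (T1), (T2), (T3): it IS a topology on X.


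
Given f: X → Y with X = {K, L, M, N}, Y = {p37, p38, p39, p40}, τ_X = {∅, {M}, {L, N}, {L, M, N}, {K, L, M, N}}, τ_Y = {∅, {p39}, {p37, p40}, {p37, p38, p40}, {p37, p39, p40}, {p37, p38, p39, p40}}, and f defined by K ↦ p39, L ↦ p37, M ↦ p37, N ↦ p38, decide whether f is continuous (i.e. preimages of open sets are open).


f is NOT continuous.

Compute f^{-1}(U) for each U ∈ τ_Y:
  U = ∅: f^{-1}(U) = ∅ ∈ τ_X ✓.
  U = {p39}: f^{-1}(U) = {K} ∉ τ_X ✗.
  U = {p37, p40}: f^{-1}(U) = {L, M} ∉ τ_X ✗.
  U = {p37, p38, p40}: f^{-1}(U) = {L, M, N} ∈ τ_X ✓.
  U = {p37, p39, p40}: f^{-1}(U) = {K, L, M} ∉ τ_X ✗.
  U = {p37, p38, p39, p40}: f^{-1}(U) = {K, L, M, N} ∈ τ_X ✓.
Found U = {p39} with f^{-1}(U) = {K} not in τ_X. Therefore f is NOT continuous.


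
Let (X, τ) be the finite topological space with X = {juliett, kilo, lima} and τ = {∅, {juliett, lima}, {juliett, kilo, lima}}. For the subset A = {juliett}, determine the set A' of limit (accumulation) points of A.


A' = {kilo, lima}

For each x ∈ X, list the open sets U ∈ τ with x ∈ U, then check whether U ∩ (A ∖ {x}) ≠ ∅ for every such U.
  x = juliett: open {juliett, lima} ∋ x has {juliett, lima} ∩ (A ∖ {juliett}) = ∅, so x is NOT a limit point.
  x = kilo: opens ∋ x are {juliett, kilo, lima}; each meets A ∖ {kilo}, so x IS a limit point.
  x = lima: opens ∋ x are {juliett, lima}, {juliett, kilo, lima}; each meets A ∖ {lima}, so x IS a limit point.
Collecting: A' = {kilo, lima}.


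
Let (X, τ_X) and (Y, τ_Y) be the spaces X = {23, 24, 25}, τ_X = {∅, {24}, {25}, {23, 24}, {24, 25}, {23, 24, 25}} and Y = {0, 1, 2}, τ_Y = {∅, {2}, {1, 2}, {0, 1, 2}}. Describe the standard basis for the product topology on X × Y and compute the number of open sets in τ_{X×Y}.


Basis B = {∅ × ∅, {24} × {2}, {25} × {2}, {23, 24} × {2}, {24} × {1, 2}, {24, 25} × {2}, {25} × {1, 2}, {23, 24, 25} × {2}, {24} × {0, 1, 2}, {25} × {0, 1, 2}, {23, 24} × {1, 2}, {24, 25} × {1, 2}, {23, 24} × {0, 1, 2}, {23, 24, 25} × {1, 2}, {24, 25} × {0, 1, 2}, {23, 24, 25} × {0, 1, 2}}; |τ_{X×Y}| = 40.

Enumerate products U × V with U ∈ τ_X, V ∈ τ_Y (deduplicated):
  ∅ × ∅ = {} (∅)
  {24} × {2} = {(24,2)}
  {25} × {2} = {(25,2)}
  {23, 24} × {2} = {(23,2), (24,2)}
  {24} × {1, 2} = {(24,1), (24,2)}
  {24, 25} × {2} = {(24,2), (25,2)}
  {25} × {1, 2} = {(25,1), (25,2)}
  {23, 24, 25} × {2} = {(23,2), (24,2), (25,2)}
  {24} × {0, 1, 2} = {(24,0), (24,1), (24,2)}
  {25} × {0, 1, 2} = {(25,0), (25,1), (25,2)}
  {23, 24} × {1, 2} = {(23,1), (23,2), (24,1), (24,2)}
  {24, 25} × {1, 2} = {(24,1), (24,2), (25,1), (25,2)}
  {23, 24} × {0, 1, 2} = {(23,0), (23,1), (23,2), (24,0), (24,1), (24,2)}
  {23, 24, 25} × {1, 2} = {(23,1), (23,2), (24,1), (24,2), (25,1), (25,2)}
  {24, 25} × {0, 1, 2} = {(24,0), (24,1), (24,2), (25,0), (25,1), (25,2)}
  {23, 24, 25} × {0, 1, 2} = {(23,0), (23,1), (23,2), (24,0), (24,1), (24,2), (25,0), (25,1), (25,2)}
These 16 distinct sets form the basis B.
Close under arbitrary unions to get τ_{X×Y}; counting gives |τ_{X×Y}| = 40.


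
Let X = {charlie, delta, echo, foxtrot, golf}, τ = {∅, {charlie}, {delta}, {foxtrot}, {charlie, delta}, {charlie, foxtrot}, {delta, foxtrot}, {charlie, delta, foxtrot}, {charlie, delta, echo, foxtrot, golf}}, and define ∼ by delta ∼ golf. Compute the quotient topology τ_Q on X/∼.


X/∼ = {[charlie], [delta=golf], [echo], [foxtrot]}; |τ_Q| = 5.

Equivalence classes: [charlie], [delta=golf], [echo], [foxtrot].
Quotient map π: X → X/∼ sends charlie ↦ [charlie], delta ↦ [delta=golf], echo ↦ [echo], foxtrot ↦ [foxtrot], golf ↦ [delta=golf].
For each subset V ⊆ X/∼, compute π^{-1}(V) ⊆ X and check whether π^{-1}(V) ∈ τ. V is open in τ_Q iff π^{-1}(V) ∈ τ.
  V = {}: π^{-1}(V) = ∅ ∈ τ ✓.
  V = {[charlie]}: π^{-1}(V) = {charlie} ∈ τ ✓.
  V = {[delta=golf]}: π^{-1}(V) = {delta, golf} ∉ τ ✗.
  V = {[charlie], [delta=golf]}: π^{-1}(V) = {charlie, delta, golf} ∉ τ ✗.
  V = {[echo]}: π^{-1}(V) = {echo} ∉ τ ✗.
  V = {[charlie], [echo]}: π^{-1}(V) = {charlie, echo} ∉ τ ✗.
  V = {[delta=golf], [echo]}: π^{-1}(V) = {delta, echo, golf} ∉ τ ✗.
  V = {[charlie], [delta=golf], [echo]}: π^{-1}(V) = {charlie, delta, echo, golf} ∉ τ ✗.
  V = {[foxtrot]}: π^{-1}(V) = {foxtrot} ∈ τ ✓.
  V = {[charlie], [foxtrot]}: π^{-1}(V) = {charlie, foxtrot} ∈ τ ✓.
  V = {[delta=golf], [foxtrot]}: π^{-1}(V) = {delta, foxtrot, golf} ∉ τ ✗.
  V = {[charlie], [delta=golf], [foxtrot]}: π^{-1}(V) = {charlie, delta, foxtrot, golf} ∉ τ ✗.
  V = {[echo], [foxtrot]}: π^{-1}(V) = {echo, foxtrot} ∉ τ ✗.
  V = {[charlie], [echo], [foxtrot]}: π^{-1}(V) = {charlie, echo, foxtrot} ∉ τ ✗.
  V = {[delta=golf], [echo], [foxtrot]}: π^{-1}(V) = {delta, echo, foxtrot, golf} ∉ τ ✗.
  V = {[charlie], [delta=golf], [echo], [foxtrot]}: π^{-1}(V) = {charlie, delta, echo, foxtrot, golf} ∈ τ ✓.
Open sets in the quotient: τ_Q = {{}, {[charlie]}, {[foxtrot]}, {[charlie], [foxtrot]}, {[charlie], [delta=golf], [echo], [foxtrot]}} (5 elements).


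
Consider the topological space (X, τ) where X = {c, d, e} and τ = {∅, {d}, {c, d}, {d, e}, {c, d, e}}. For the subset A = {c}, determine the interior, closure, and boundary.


int(A) = ∅, cl(A) = {c}, ∂A = {c}.

Closed sets in (X, τ) are complements of opens:
  closed(X, τ) = {∅, {c}, {e}, {c, e}, {c, d, e}}.
int(A) = ⋃ {U ∈ τ : U ⊆ A}. Opens contained in A: ∅.
Taking the union of these: int(A) = ∅.
cl(A) = ⋂ {C closed : A ⊆ C}. Closed sets containing A: {c}, {c, e}, {c, d, e}.
Intersecting these: cl(A) = {c}.
∂A = cl(A) ∖ int(A) = {c} ∖ ∅ = {c}.


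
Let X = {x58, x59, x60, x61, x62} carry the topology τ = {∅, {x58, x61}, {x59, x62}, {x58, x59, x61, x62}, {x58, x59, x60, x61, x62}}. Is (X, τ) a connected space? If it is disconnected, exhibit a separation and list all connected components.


(X, τ) is connected.

Find clopen sets (U ∈ τ with X ∖ U ∈ τ):
  U = ∅, X ∖ U = {x58, x59, x60, x61, x62} — both open, so U is clopen.
  U = {x58, x59, x60, x61, x62}, X ∖ U = ∅ — both open, so U is clopen.
Only trivial clopens (∅ and X) exist, so (X, τ) is connected.
Compute connected components by grouping points that agree on all clopens:
  component: {x58, x59, x60, x61, x62}


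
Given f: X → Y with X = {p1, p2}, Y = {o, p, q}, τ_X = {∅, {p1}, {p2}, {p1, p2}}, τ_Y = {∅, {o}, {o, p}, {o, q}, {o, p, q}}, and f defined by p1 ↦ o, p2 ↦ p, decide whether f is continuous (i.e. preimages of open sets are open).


f IS continuous.

Compute f^{-1}(U) for each U ∈ τ_Y:
  U = ∅: f^{-1}(U) = ∅ ∈ τ_X ✓.
  U = {o}: f^{-1}(U) = {p1} ∈ τ_X ✓.
  U = {o, p}: f^{-1}(U) = {p1, p2} ∈ τ_X ✓.
  U = {o, q}: f^{-1}(U) = {p1} ∈ τ_X ✓.
  U = {o, p, q}: f^{-1}(U) = {p1, p2} ∈ τ_X ✓.
Every preimage lies in τ_X, so f IS continuous.


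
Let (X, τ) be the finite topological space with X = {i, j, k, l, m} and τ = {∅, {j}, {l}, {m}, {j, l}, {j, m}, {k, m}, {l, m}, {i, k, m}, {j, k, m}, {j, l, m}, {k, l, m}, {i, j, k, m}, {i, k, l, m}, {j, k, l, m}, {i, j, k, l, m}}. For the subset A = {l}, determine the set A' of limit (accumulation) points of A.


A' = ∅

For each x ∈ X, list the open sets U ∈ τ with x ∈ U, then check whether U ∩ (A ∖ {x}) ≠ ∅ for every such U.
  x = i: open {i, k, m} ∋ x has {i, k, m} ∩ (A ∖ {i}) = ∅, so x is NOT a limit point.
  x = j: open {j} ∋ x has {j} ∩ (A ∖ {j}) = ∅, so x is NOT a limit point.
  x = k: open {k, m} ∋ x has {k, m} ∩ (A ∖ {k}) = ∅, so x is NOT a limit point.
  x = l: open {l} ∋ x has {l} ∩ (A ∖ {l}) = ∅, so x is NOT a limit point.
  x = m: open {m} ∋ x has {m} ∩ (A ∖ {m}) = ∅, so x is NOT a limit point.
Collecting: A' = ∅.


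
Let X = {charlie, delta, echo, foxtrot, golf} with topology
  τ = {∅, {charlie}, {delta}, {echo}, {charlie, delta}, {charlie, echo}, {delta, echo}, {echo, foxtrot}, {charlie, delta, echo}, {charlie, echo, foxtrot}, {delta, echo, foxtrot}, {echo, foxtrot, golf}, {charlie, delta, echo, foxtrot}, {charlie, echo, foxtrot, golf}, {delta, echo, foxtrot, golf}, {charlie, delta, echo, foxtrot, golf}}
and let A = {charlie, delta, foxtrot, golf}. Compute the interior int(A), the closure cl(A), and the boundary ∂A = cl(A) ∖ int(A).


int(A) = {charlie, delta}, cl(A) = {charlie, delta, foxtrot, golf}, ∂A = {foxtrot, golf}.

Closed sets in (X, τ) are complements of opens:
  closed(X, τ) = {∅, {charlie}, {delta}, {golf}, {charlie, delta}, {charlie, golf}, {delta, golf}, {foxtrot, golf}, {charlie, delta, golf}, {charlie, foxtrot, golf}, {delta, foxtrot, golf}, {echo, foxtrot, golf}, {charlie, delta, foxtrot, golf}, {charlie, echo, foxtrot, golf}, {delta, echo, foxtrot, golf}, {charlie, delta, echo, foxtrot, golf}}.
int(A) = ⋃ {U ∈ τ : U ⊆ A}. Opens contained in A: ∅, {charlie}, {delta}, {charlie, delta}.
Taking the union of these: int(A) = {charlie, delta}.
cl(A) = ⋂ {C closed : A ⊆ C}. Closed sets containing A: {charlie, delta, foxtrot, golf}, {charlie, delta, echo, foxtrot, golf}.
Intersecting these: cl(A) = {charlie, delta, foxtrot, golf}.
∂A = cl(A) ∖ int(A) = {charlie, delta, foxtrot, golf} ∖ {charlie, delta} = {foxtrot, golf}.


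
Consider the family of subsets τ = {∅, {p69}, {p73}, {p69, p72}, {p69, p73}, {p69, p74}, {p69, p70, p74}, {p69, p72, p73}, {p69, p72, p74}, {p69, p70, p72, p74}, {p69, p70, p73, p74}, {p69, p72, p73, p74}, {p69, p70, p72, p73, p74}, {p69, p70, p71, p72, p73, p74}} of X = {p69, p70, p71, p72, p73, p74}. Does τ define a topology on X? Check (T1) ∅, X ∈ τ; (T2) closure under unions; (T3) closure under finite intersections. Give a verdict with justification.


τ is NOT a topology on X.

Axiom (T1): ∅ ∈ τ? Yes; X ∈ τ? Yes.
Axiom (T2/T3): check pairwise unions and intersections of members of τ.
Counterexample for (T2): {p73} ∪ {p69, p74} = {p69, p73, p74} ∉ τ. Therefore τ is NOT a topology.


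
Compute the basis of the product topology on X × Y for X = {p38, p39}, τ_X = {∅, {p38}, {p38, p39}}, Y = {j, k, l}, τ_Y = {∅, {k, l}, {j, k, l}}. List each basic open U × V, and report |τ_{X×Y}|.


Basis B = {∅ × ∅, {p38} × {k, l}, {p38} × {j, k, l}, {p38, p39} × {k, l}, {p38, p39} × {j, k, l}}; |τ_{X×Y}| = 6.

Enumerate products U × V with U ∈ τ_X, V ∈ τ_Y (deduplicated):
  ∅ × ∅ = {} (∅)
  {p38} × {k, l} = {(p38,k), (p38,l)}
  {p38} × {j, k, l} = {(p38,j), (p38,k), (p38,l)}
  {p38, p39} × {k, l} = {(p38,k), (p38,l), (p39,k), (p39,l)}
  {p38, p39} × {j, k, l} = {(p38,j), (p38,k), (p38,l), (p39,j), (p39,k), (p39,l)}
These 5 distinct sets form the basis B.
Close under arbitrary unions to get τ_{X×Y}; counting gives |τ_{X×Y}| = 6.


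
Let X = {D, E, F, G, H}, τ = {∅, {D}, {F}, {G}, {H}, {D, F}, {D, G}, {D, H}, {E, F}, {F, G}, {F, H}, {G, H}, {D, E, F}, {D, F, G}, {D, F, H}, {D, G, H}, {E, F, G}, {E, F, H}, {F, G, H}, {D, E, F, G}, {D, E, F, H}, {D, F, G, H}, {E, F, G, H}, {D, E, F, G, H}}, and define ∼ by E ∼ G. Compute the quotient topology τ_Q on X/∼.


X/∼ = {[D], [E=G], [F], [H]}; |τ_Q| = 12.

Equivalence classes: [D], [E=G], [F], [H].
Quotient map π: X → X/∼ sends D ↦ [D], E ↦ [E=G], F ↦ [F], G ↦ [E=G], H ↦ [H].
For each subset V ⊆ X/∼, compute π^{-1}(V) ⊆ X and check whether π^{-1}(V) ∈ τ. V is open in τ_Q iff π^{-1}(V) ∈ τ.
  V = {}: π^{-1}(V) = ∅ ∈ τ ✓.
  V = {[D]}: π^{-1}(V) = {D} ∈ τ ✓.
  V = {[E=G]}: π^{-1}(V) = {E, G} ∉ τ ✗.
  V = {[D], [E=G]}: π^{-1}(V) = {D, E, G} ∉ τ ✗.
  V = {[F]}: π^{-1}(V) = {F} ∈ τ ✓.
  V = {[D], [F]}: π^{-1}(V) = {D, F} ∈ τ ✓.
  V = {[E=G], [F]}: π^{-1}(V) = {E, F, G} ∈ τ ✓.
  V = {[D], [E=G], [F]}: π^{-1}(V) = {D, E, F, G} ∈ τ ✓.
  V = {[H]}: π^{-1}(V) = {H} ∈ τ ✓.
  V = {[D], [H]}: π^{-1}(V) = {D, H} ∈ τ ✓.
  V = {[E=G], [H]}: π^{-1}(V) = {E, G, H} ∉ τ ✗.
  V = {[D], [E=G], [H]}: π^{-1}(V) = {D, E, G, H} ∉ τ ✗.
  V = {[F], [H]}: π^{-1}(V) = {F, H} ∈ τ ✓.
  V = {[D], [F], [H]}: π^{-1}(V) = {D, F, H} ∈ τ ✓.
  V = {[E=G], [F], [H]}: π^{-1}(V) = {E, F, G, H} ∈ τ ✓.
  V = {[D], [E=G], [F], [H]}: π^{-1}(V) = {D, E, F, G, H} ∈ τ ✓.
Open sets in the quotient: τ_Q = {{}, {[D]}, {[F]}, {[D], [F]}, {[E=G], [F]}, {[D], [E=G], [F]}, {[H]}, {[D], [H]}, {[F], [H]}, {[D], [F], [H]}, {[E=G], [F], [H]}, {[D], [E=G], [F], [H]}} (12 elements).


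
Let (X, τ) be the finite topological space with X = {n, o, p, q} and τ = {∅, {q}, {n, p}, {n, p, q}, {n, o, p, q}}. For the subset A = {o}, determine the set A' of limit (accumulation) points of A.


A' = ∅

For each x ∈ X, list the open sets U ∈ τ with x ∈ U, then check whether U ∩ (A ∖ {x}) ≠ ∅ for every such U.
  x = n: open {n, p} ∋ x has {n, p} ∩ (A ∖ {n}) = ∅, so x is NOT a limit point.
  x = o: open {n, o, p, q} ∋ x has {n, o, p, q} ∩ (A ∖ {o}) = ∅, so x is NOT a limit point.
  x = p: open {n, p} ∋ x has {n, p} ∩ (A ∖ {p}) = ∅, so x is NOT a limit point.
  x = q: open {q} ∋ x has {q} ∩ (A ∖ {q}) = ∅, so x is NOT a limit point.
Collecting: A' = ∅.


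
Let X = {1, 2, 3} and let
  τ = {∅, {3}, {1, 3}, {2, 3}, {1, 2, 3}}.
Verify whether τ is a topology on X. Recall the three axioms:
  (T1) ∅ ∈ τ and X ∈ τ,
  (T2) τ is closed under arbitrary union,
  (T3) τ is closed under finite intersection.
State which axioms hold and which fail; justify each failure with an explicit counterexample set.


τ IS a topology on X.

Axiom (T1): ∅ ∈ τ? Yes; X ∈ τ? Yes.
Axiom (T2/T3): check pairwise unions and intersections of members of τ.
All pairwise intersections and unions checked — each lies in τ. Therefore τ satisfies (T1), (T2), (T3): it IS a topology on X.


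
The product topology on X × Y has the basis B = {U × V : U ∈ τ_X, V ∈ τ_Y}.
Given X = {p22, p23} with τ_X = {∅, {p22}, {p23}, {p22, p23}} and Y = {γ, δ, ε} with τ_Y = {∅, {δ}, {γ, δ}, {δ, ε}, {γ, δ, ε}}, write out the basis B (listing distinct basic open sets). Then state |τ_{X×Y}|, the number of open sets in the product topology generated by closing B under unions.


Basis B = {∅ × ∅, {p22} × {δ}, {p23} × {δ}, {p22} × {γ, δ}, {p22} × {δ, ε}, {p22, p23} × {δ}, {p23} × {γ, δ}, {p23} × {δ, ε}, {p22} × {γ, δ, ε}, {p23} × {γ, δ, ε}, {p22, p23} × {γ, δ}, {p22, p23} × {δ, ε}, {p22, p23} × {γ, δ, ε}}; |τ_{X×Y}| = 25.

Enumerate products U × V with U ∈ τ_X, V ∈ τ_Y (deduplicated):
  ∅ × ∅ = {} (∅)
  {p22} × {δ} = {(p22,δ)}
  {p23} × {δ} = {(p23,δ)}
  {p22} × {γ, δ} = {(p22,γ), (p22,δ)}
  {p22} × {δ, ε} = {(p22,δ), (p22,ε)}
  {p22, p23} × {δ} = {(p22,δ), (p23,δ)}
  {p23} × {γ, δ} = {(p23,γ), (p23,δ)}
  {p23} × {δ, ε} = {(p23,δ), (p23,ε)}
  {p22} × {γ, δ, ε} = {(p22,γ), (p22,δ), (p22,ε)}
  {p23} × {γ, δ, ε} = {(p23,γ), (p23,δ), (p23,ε)}
  {p22, p23} × {γ, δ} = {(p22,γ), (p22,δ), (p23,γ), (p23,δ)}
  {p22, p23} × {δ, ε} = {(p22,δ), (p22,ε), (p23,δ), (p23,ε)}
  {p22, p23} × {γ, δ, ε} = {(p22,γ), (p22,δ), (p22,ε), (p23,γ), (p23,δ), (p23,ε)}
These 13 distinct sets form the basis B.
Close under arbitrary unions to get τ_{X×Y}; counting gives |τ_{X×Y}| = 25.


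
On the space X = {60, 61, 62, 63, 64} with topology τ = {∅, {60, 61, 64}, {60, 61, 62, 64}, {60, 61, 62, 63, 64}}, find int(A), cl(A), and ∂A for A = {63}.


int(A) = ∅, cl(A) = {63}, ∂A = {63}.

Closed sets in (X, τ) are complements of opens:
  closed(X, τ) = {∅, {63}, {62, 63}, {60, 61, 62, 63, 64}}.
int(A) = ⋃ {U ∈ τ : U ⊆ A}. Opens contained in A: ∅.
Taking the union of these: int(A) = ∅.
cl(A) = ⋂ {C closed : A ⊆ C}. Closed sets containing A: {63}, {62, 63}, {60, 61, 62, 63, 64}.
Intersecting these: cl(A) = {63}.
∂A = cl(A) ∖ int(A) = {63} ∖ ∅ = {63}.


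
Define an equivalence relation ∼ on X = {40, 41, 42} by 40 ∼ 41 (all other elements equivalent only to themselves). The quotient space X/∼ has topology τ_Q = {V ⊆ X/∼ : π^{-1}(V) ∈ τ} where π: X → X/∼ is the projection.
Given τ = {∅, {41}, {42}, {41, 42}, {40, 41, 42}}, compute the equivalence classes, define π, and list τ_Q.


X/∼ = {[40=41], [42]}; |τ_Q| = 3.

Equivalence classes: [40=41], [42].
Quotient map π: X → X/∼ sends 40 ↦ [40=41], 41 ↦ [40=41], 42 ↦ [42].
For each subset V ⊆ X/∼, compute π^{-1}(V) ⊆ X and check whether π^{-1}(V) ∈ τ. V is open in τ_Q iff π^{-1}(V) ∈ τ.
  V = {}: π^{-1}(V) = ∅ ∈ τ ✓.
  V = {[40=41]}: π^{-1}(V) = {40, 41} ∉ τ ✗.
  V = {[42]}: π^{-1}(V) = {42} ∈ τ ✓.
  V = {[40=41], [42]}: π^{-1}(V) = {40, 41, 42} ∈ τ ✓.
Open sets in the quotient: τ_Q = {{}, {[42]}, {[40=41], [42]}} (3 elements).


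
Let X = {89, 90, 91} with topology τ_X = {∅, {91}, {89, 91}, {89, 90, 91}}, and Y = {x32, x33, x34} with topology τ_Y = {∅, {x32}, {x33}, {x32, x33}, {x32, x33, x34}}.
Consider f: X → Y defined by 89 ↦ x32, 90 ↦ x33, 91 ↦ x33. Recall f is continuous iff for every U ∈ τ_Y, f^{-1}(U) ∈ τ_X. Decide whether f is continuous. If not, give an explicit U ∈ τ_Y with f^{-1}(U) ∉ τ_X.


f is NOT continuous.

Compute f^{-1}(U) for each U ∈ τ_Y:
  U = ∅: f^{-1}(U) = ∅ ∈ τ_X ✓.
  U = {x32}: f^{-1}(U) = {89} ∉ τ_X ✗.
  U = {x33}: f^{-1}(U) = {90, 91} ∉ τ_X ✗.
  U = {x32, x33}: f^{-1}(U) = {89, 90, 91} ∈ τ_X ✓.
  U = {x32, x33, x34}: f^{-1}(U) = {89, 90, 91} ∈ τ_X ✓.
Found U = {x32} with f^{-1}(U) = {89} not in τ_X. Therefore f is NOT continuous.


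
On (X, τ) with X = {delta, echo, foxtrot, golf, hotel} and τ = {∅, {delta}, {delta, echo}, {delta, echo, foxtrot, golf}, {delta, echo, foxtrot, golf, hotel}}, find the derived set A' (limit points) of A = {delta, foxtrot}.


A' = {echo, foxtrot, golf, hotel}

For each x ∈ X, list the open sets U ∈ τ with x ∈ U, then check whether U ∩ (A ∖ {x}) ≠ ∅ for every such U.
  x = delta: open {delta} ∋ x has {delta} ∩ (A ∖ {delta}) = ∅, so x is NOT a limit point.
  x = echo: opens ∋ x are {delta, echo}, {delta, echo, foxtrot, golf}, {delta, echo, foxtrot, golf, hotel}; each meets A ∖ {echo}, so x IS a limit point.
  x = foxtrot: opens ∋ x are {delta, echo, foxtrot, golf}, {delta, echo, foxtrot, golf, hotel}; each meets A ∖ {foxtrot}, so x IS a limit point.
  x = golf: opens ∋ x are {delta, echo, foxtrot, golf}, {delta, echo, foxtrot, golf, hotel}; each meets A ∖ {golf}, so x IS a limit point.
  x = hotel: opens ∋ x are {delta, echo, foxtrot, golf, hotel}; each meets A ∖ {hotel}, so x IS a limit point.
Collecting: A' = {echo, foxtrot, golf, hotel}.


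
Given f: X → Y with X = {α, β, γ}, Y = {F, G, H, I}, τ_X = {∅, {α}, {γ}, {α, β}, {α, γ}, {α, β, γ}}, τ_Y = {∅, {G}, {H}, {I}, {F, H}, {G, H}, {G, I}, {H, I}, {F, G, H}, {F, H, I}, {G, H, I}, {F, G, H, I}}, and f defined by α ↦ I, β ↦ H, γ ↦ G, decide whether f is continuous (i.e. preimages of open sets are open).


f is NOT continuous.

Compute f^{-1}(U) for each U ∈ τ_Y:
  U = ∅: f^{-1}(U) = ∅ ∈ τ_X ✓.
  U = {G}: f^{-1}(U) = {γ} ∈ τ_X ✓.
  U = {H}: f^{-1}(U) = {β} ∉ τ_X ✗.
  U = {I}: f^{-1}(U) = {α} ∈ τ_X ✓.
  U = {F, H}: f^{-1}(U) = {β} ∉ τ_X ✗.
  U = {G, H}: f^{-1}(U) = {β, γ} ∉ τ_X ✗.
  U = {G, I}: f^{-1}(U) = {α, γ} ∈ τ_X ✓.
  U = {H, I}: f^{-1}(U) = {α, β} ∈ τ_X ✓.
  U = {F, G, H}: f^{-1}(U) = {β, γ} ∉ τ_X ✗.
  U = {F, H, I}: f^{-1}(U) = {α, β} ∈ τ_X ✓.
  U = {G, H, I}: f^{-1}(U) = {α, β, γ} ∈ τ_X ✓.
  U = {F, G, H, I}: f^{-1}(U) = {α, β, γ} ∈ τ_X ✓.
Found U = {H} with f^{-1}(U) = {β} not in τ_X. Therefore f is NOT continuous.


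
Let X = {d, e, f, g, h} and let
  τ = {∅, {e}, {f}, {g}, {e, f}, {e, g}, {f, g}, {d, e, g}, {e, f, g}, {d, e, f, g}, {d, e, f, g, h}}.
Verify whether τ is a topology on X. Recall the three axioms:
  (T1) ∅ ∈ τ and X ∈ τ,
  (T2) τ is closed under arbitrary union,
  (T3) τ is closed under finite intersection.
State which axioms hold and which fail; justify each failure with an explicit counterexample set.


τ IS a topology on X.

Axiom (T1): ∅ ∈ τ? Yes; X ∈ τ? Yes.
Axiom (T2/T3): check pairwise unions and intersections of members of τ.
All pairwise intersections and unions checked — each lies in τ. Therefore τ satisfies (T1), (T2), (T3): it IS a topology on X.


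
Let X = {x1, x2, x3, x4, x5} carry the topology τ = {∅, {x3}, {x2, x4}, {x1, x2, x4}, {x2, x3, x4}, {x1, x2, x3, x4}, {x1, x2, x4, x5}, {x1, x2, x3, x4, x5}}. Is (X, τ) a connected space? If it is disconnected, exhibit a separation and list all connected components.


(X, τ) is disconnected; components = [{x3}, {x1, x2, x4, x5}].

Find clopen sets (U ∈ τ with X ∖ U ∈ τ):
  U = ∅, X ∖ U = {x1, x2, x3, x4, x5} — both open, so U is clopen.
  U = {x3}, X ∖ U = {x1, x2, x4, x5} — both open, so U is clopen.
  U = {x1, x2, x4, x5}, X ∖ U = {x3} — both open, so U is clopen.
  U = {x1, x2, x3, x4, x5}, X ∖ U = ∅ — both open, so U is clopen.
Nontrivial clopen(s) exist: e.g. {x1, x2, x4, x5}. So (X, τ) is disconnected.
Compute connected components by grouping points that agree on all clopens:
  component: {x3}
  component: {x1, x2, x4, x5}


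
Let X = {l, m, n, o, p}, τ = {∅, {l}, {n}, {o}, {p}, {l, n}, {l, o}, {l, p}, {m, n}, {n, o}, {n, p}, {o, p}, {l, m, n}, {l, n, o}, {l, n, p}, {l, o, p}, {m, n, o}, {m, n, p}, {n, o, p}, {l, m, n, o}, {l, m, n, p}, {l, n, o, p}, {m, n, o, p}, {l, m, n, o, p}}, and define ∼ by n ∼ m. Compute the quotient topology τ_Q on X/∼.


X/∼ = {[l], [m=n], [o], [p]}; |τ_Q| = 16.

Equivalence classes: [l], [m=n], [o], [p].
Quotient map π: X → X/∼ sends l ↦ [l], m ↦ [m=n], n ↦ [m=n], o ↦ [o], p ↦ [p].
For each subset V ⊆ X/∼, compute π^{-1}(V) ⊆ X and check whether π^{-1}(V) ∈ τ. V is open in τ_Q iff π^{-1}(V) ∈ τ.
  V = {}: π^{-1}(V) = ∅ ∈ τ ✓.
  V = {[l]}: π^{-1}(V) = {l} ∈ τ ✓.
  V = {[m=n]}: π^{-1}(V) = {m, n} ∈ τ ✓.
  V = {[l], [m=n]}: π^{-1}(V) = {l, m, n} ∈ τ ✓.
  V = {[o]}: π^{-1}(V) = {o} ∈ τ ✓.
  V = {[l], [o]}: π^{-1}(V) = {l, o} ∈ τ ✓.
  V = {[m=n], [o]}: π^{-1}(V) = {m, n, o} ∈ τ ✓.
  V = {[l], [m=n], [o]}: π^{-1}(V) = {l, m, n, o} ∈ τ ✓.
  V = {[p]}: π^{-1}(V) = {p} ∈ τ ✓.
  V = {[l], [p]}: π^{-1}(V) = {l, p} ∈ τ ✓.
  V = {[m=n], [p]}: π^{-1}(V) = {m, n, p} ∈ τ ✓.
  V = {[l], [m=n], [p]}: π^{-1}(V) = {l, m, n, p} ∈ τ ✓.
  V = {[o], [p]}: π^{-1}(V) = {o, p} ∈ τ ✓.
  V = {[l], [o], [p]}: π^{-1}(V) = {l, o, p} ∈ τ ✓.
  V = {[m=n], [o], [p]}: π^{-1}(V) = {m, n, o, p} ∈ τ ✓.
  V = {[l], [m=n], [o], [p]}: π^{-1}(V) = {l, m, n, o, p} ∈ τ ✓.
Open sets in the quotient: τ_Q = {{}, {[l]}, {[m=n]}, {[l], [m=n]}, {[o]}, {[l], [o]}, {[m=n], [o]}, {[l], [m=n], [o]}, {[p]}, {[l], [p]}, {[m=n], [p]}, {[l], [m=n], [p]}, {[o], [p]}, {[l], [o], [p]}, {[m=n], [o], [p]}, {[l], [m=n], [o], [p]}} (16 elements).


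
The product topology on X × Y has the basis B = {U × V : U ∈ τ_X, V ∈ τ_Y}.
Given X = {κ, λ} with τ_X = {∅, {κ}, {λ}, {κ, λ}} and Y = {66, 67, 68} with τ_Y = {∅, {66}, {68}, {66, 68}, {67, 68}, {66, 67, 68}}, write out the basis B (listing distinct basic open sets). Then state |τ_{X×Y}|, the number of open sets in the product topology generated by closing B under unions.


Basis B = {∅ × ∅, {κ} × {66}, {κ} × {68}, {λ} × {66}, {λ} × {68}, {κ} × {66, 68}, {κ, λ} × {66}, {κ} × {67, 68}, {κ, λ} × {68}, {λ} × {66, 68}, {λ} × {67, 68}, {κ} × {66, 67, 68}, {λ} × {66, 67, 68}, {κ, λ} × {66, 68}, {κ, λ} × {67, 68}, {κ, λ} × {66, 67, 68}}; |τ_{X×Y}| = 36.

Enumerate products U × V with U ∈ τ_X, V ∈ τ_Y (deduplicated):
  ∅ × ∅ = {} (∅)
  {κ} × {66} = {(κ,66)}
  {κ} × {68} = {(κ,68)}
  {λ} × {66} = {(λ,66)}
  {λ} × {68} = {(λ,68)}
  {κ} × {66, 68} = {(κ,66), (κ,68)}
  {κ, λ} × {66} = {(κ,66), (λ,66)}
  {κ} × {67, 68} = {(κ,67), (κ,68)}
  {κ, λ} × {68} = {(κ,68), (λ,68)}
  {λ} × {66, 68} = {(λ,66), (λ,68)}
  {λ} × {67, 68} = {(λ,67), (λ,68)}
  {κ} × {66, 67, 68} = {(κ,66), (κ,67), (κ,68)}
  {λ} × {66, 67, 68} = {(λ,66), (λ,67), (λ,68)}
  {κ, λ} × {66, 68} = {(κ,66), (κ,68), (λ,66), (λ,68)}
  {κ, λ} × {67, 68} = {(κ,67), (κ,68), (λ,67), (λ,68)}
  {κ, λ} × {66, 67, 68} = {(κ,66), (κ,67), (κ,68), (λ,66), (λ,67), (λ,68)}
These 16 distinct sets form the basis B.
Close under arbitrary unions to get τ_{X×Y}; counting gives |τ_{X×Y}| = 36.


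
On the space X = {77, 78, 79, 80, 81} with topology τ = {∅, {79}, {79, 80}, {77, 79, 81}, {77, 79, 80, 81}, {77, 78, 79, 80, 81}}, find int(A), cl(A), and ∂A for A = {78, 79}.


int(A) = {79}, cl(A) = {77, 78, 79, 80, 81}, ∂A = {77, 78, 80, 81}.

Closed sets in (X, τ) are complements of opens:
  closed(X, τ) = {∅, {78}, {78, 80}, {77, 78, 81}, {77, 78, 80, 81}, {77, 78, 79, 80, 81}}.
int(A) = ⋃ {U ∈ τ : U ⊆ A}. Opens contained in A: ∅, {79}.
Taking the union of these: int(A) = {79}.
cl(A) = ⋂ {C closed : A ⊆ C}. Closed sets containing A: {77, 78, 79, 80, 81}.
Intersecting these: cl(A) = {77, 78, 79, 80, 81}.
∂A = cl(A) ∖ int(A) = {77, 78, 79, 80, 81} ∖ {79} = {77, 78, 80, 81}.


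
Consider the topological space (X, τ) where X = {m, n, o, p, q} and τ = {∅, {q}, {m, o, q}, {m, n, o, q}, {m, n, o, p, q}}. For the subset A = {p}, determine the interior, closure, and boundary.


int(A) = ∅, cl(A) = {p}, ∂A = {p}.

Closed sets in (X, τ) are complements of opens:
  closed(X, τ) = {∅, {p}, {n, p}, {m, n, o, p}, {m, n, o, p, q}}.
int(A) = ⋃ {U ∈ τ : U ⊆ A}. Opens contained in A: ∅.
Taking the union of these: int(A) = ∅.
cl(A) = ⋂ {C closed : A ⊆ C}. Closed sets containing A: {p}, {n, p}, {m, n, o, p}, {m, n, o, p, q}.
Intersecting these: cl(A) = {p}.
∂A = cl(A) ∖ int(A) = {p} ∖ ∅ = {p}.


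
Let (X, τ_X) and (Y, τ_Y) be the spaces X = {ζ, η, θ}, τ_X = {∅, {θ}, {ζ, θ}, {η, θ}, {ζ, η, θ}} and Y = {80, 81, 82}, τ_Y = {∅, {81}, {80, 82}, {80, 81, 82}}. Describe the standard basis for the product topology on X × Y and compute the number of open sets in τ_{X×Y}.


Basis B = {∅ × ∅, {θ} × {81}, {ζ, θ} × {81}, {η, θ} × {81}, {θ} × {80, 82}, {ζ, η, θ} × {81}, {θ} × {80, 81, 82}, {ζ, θ} × {80, 82}, {η, θ} × {80, 82}, {ζ, θ} × {80, 81, 82}, {ζ, η, θ} × {80, 82}, {η, θ} × {80, 81, 82}, {ζ, η, θ} × {80, 81, 82}}; |τ_{X×Y}| = 25.

Enumerate products U × V with U ∈ τ_X, V ∈ τ_Y (deduplicated):
  ∅ × ∅ = {} (∅)
  {θ} × {81} = {(θ,81)}
  {ζ, θ} × {81} = {(ζ,81), (θ,81)}
  {η, θ} × {81} = {(η,81), (θ,81)}
  {θ} × {80, 82} = {(θ,80), (θ,82)}
  {ζ, η, θ} × {81} = {(ζ,81), (η,81), (θ,81)}
  {θ} × {80, 81, 82} = {(θ,80), (θ,81), (θ,82)}
  {ζ, θ} × {80, 82} = {(ζ,80), (ζ,82), (θ,80), (θ,82)}
  {η, θ} × {80, 82} = {(η,80), (η,82), (θ,80), (θ,82)}
  {ζ, θ} × {80, 81, 82} = {(ζ,80), (ζ,81), (ζ,82), (θ,80), (θ,81), (θ,82)}
  {ζ, η, θ} × {80, 82} = {(ζ,80), (ζ,82), (η,80), (η,82), (θ,80), (θ,82)}
  {η, θ} × {80, 81, 82} = {(η,80), (η,81), (η,82), (θ,80), (θ,81), (θ,82)}
  {ζ, η, θ} × {80, 81, 82} = {(ζ,80), (ζ,81), (ζ,82), (η,80), (η,81), (η,82), (θ,80), (θ,81), (θ,82)}
These 13 distinct sets form the basis B.
Close under arbitrary unions to get τ_{X×Y}; counting gives |τ_{X×Y}| = 25.


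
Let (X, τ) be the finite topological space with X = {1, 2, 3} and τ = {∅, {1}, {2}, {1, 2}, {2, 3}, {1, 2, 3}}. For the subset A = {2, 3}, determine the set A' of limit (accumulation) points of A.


A' = {3}

For each x ∈ X, list the open sets U ∈ τ with x ∈ U, then check whether U ∩ (A ∖ {x}) ≠ ∅ for every such U.
  x = 1: open {1} ∋ x has {1} ∩ (A ∖ {1}) = ∅, so x is NOT a limit point.
  x = 2: open {2} ∋ x has {2} ∩ (A ∖ {2}) = ∅, so x is NOT a limit point.
  x = 3: opens ∋ x are {2, 3}, {1, 2, 3}; each meets A ∖ {3}, so x IS a limit point.
Collecting: A' = {3}.


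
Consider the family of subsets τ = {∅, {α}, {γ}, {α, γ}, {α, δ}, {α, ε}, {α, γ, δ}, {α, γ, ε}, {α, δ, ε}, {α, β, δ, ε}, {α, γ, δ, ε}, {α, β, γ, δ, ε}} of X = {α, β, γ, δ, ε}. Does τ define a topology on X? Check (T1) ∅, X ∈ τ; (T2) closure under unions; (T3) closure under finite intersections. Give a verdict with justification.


τ IS a topology on X.

Axiom (T1): ∅ ∈ τ? Yes; X ∈ τ? Yes.
Axiom (T2/T3): check pairwise unions and intersections of members of τ.
All pairwise intersections and unions checked — each lies in τ. Therefore τ satisfies (T1), (T2), (T3): it IS a topology on X.


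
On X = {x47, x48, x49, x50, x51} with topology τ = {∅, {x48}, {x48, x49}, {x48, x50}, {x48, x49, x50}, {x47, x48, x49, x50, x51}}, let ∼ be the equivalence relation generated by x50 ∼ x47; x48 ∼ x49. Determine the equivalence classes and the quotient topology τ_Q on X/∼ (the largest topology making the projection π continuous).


X/∼ = {[x47=x50], [x48=x49], [x51]}; |τ_Q| = 3.

Equivalence classes: [x47=x50], [x48=x49], [x51].
Quotient map π: X → X/∼ sends x47 ↦ [x47=x50], x48 ↦ [x48=x49], x49 ↦ [x48=x49], x50 ↦ [x47=x50], x51 ↦ [x51].
For each subset V ⊆ X/∼, compute π^{-1}(V) ⊆ X and check whether π^{-1}(V) ∈ τ. V is open in τ_Q iff π^{-1}(V) ∈ τ.
  V = {}: π^{-1}(V) = ∅ ∈ τ ✓.
  V = {[x47=x50]}: π^{-1}(V) = {x47, x50} ∉ τ ✗.
  V = {[x48=x49]}: π^{-1}(V) = {x48, x49} ∈ τ ✓.
  V = {[x47=x50], [x48=x49]}: π^{-1}(V) = {x47, x48, x49, x50} ∉ τ ✗.
  V = {[x51]}: π^{-1}(V) = {x51} ∉ τ ✗.
  V = {[x47=x50], [x51]}: π^{-1}(V) = {x47, x50, x51} ∉ τ ✗.
  V = {[x48=x49], [x51]}: π^{-1}(V) = {x48, x49, x51} ∉ τ ✗.
  V = {[x47=x50], [x48=x49], [x51]}: π^{-1}(V) = {x47, x48, x49, x50, x51} ∈ τ ✓.
Open sets in the quotient: τ_Q = {{}, {[x48=x49]}, {[x47=x50], [x48=x49], [x51]}} (3 elements).


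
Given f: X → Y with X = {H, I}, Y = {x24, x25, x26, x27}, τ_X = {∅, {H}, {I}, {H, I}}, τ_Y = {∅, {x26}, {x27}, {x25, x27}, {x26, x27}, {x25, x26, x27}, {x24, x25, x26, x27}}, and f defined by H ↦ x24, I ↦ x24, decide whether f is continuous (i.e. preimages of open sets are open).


f IS continuous.

Compute f^{-1}(U) for each U ∈ τ_Y:
  U = ∅: f^{-1}(U) = ∅ ∈ τ_X ✓.
  U = {x26}: f^{-1}(U) = ∅ ∈ τ_X ✓.
  U = {x27}: f^{-1}(U) = ∅ ∈ τ_X ✓.
  U = {x25, x27}: f^{-1}(U) = ∅ ∈ τ_X ✓.
  U = {x26, x27}: f^{-1}(U) = ∅ ∈ τ_X ✓.
  U = {x25, x26, x27}: f^{-1}(U) = ∅ ∈ τ_X ✓.
  U = {x24, x25, x26, x27}: f^{-1}(U) = {H, I} ∈ τ_X ✓.
Every preimage lies in τ_X, so f IS continuous.


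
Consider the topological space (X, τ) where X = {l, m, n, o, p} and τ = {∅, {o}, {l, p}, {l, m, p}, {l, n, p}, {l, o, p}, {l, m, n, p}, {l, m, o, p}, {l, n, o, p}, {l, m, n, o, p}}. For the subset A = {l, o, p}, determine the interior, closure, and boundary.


int(A) = {l, o, p}, cl(A) = {l, m, n, o, p}, ∂A = {m, n}.

Closed sets in (X, τ) are complements of opens:
  closed(X, τ) = {∅, {m}, {n}, {o}, {m, n}, {m, o}, {n, o}, {m, n, o}, {l, m, n, p}, {l, m, n, o, p}}.
int(A) = ⋃ {U ∈ τ : U ⊆ A}. Opens contained in A: ∅, {o}, {l, p}, {l, o, p}.
Taking the union of these: int(A) = {l, o, p}.
cl(A) = ⋂ {C closed : A ⊆ C}. Closed sets containing A: {l, m, n, o, p}.
Intersecting these: cl(A) = {l, m, n, o, p}.
∂A = cl(A) ∖ int(A) = {l, m, n, o, p} ∖ {l, o, p} = {m, n}.


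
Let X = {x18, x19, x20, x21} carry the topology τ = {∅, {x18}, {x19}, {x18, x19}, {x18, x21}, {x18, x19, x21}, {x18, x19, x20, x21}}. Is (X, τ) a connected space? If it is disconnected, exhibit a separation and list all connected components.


(X, τ) is connected.

Find clopen sets (U ∈ τ with X ∖ U ∈ τ):
  U = ∅, X ∖ U = {x18, x19, x20, x21} — both open, so U is clopen.
  U = {x18, x19, x20, x21}, X ∖ U = ∅ — both open, so U is clopen.
Only trivial clopens (∅ and X) exist, so (X, τ) is connected.
Compute connected components by grouping points that agree on all clopens:
  component: {x18, x19, x20, x21}


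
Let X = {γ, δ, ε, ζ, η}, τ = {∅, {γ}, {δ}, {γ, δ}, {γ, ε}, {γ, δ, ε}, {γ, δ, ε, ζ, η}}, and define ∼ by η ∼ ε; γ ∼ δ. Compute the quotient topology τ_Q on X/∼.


X/∼ = {[γ=δ], [ε=η], [ζ]}; |τ_Q| = 3.

Equivalence classes: [γ=δ], [ε=η], [ζ].
Quotient map π: X → X/∼ sends γ ↦ [γ=δ], δ ↦ [γ=δ], ε ↦ [ε=η], ζ ↦ [ζ], η ↦ [ε=η].
For each subset V ⊆ X/∼, compute π^{-1}(V) ⊆ X and check whether π^{-1}(V) ∈ τ. V is open in τ_Q iff π^{-1}(V) ∈ τ.
  V = {}: π^{-1}(V) = ∅ ∈ τ ✓.
  V = {[γ=δ]}: π^{-1}(V) = {γ, δ} ∈ τ ✓.
  V = {[ε=η]}: π^{-1}(V) = {ε, η} ∉ τ ✗.
  V = {[γ=δ], [ε=η]}: π^{-1}(V) = {γ, δ, ε, η} ∉ τ ✗.
  V = {[ζ]}: π^{-1}(V) = {ζ} ∉ τ ✗.
  V = {[γ=δ], [ζ]}: π^{-1}(V) = {γ, δ, ζ} ∉ τ ✗.
  V = {[ε=η], [ζ]}: π^{-1}(V) = {ε, ζ, η} ∉ τ ✗.
  V = {[γ=δ], [ε=η], [ζ]}: π^{-1}(V) = {γ, δ, ε, ζ, η} ∈ τ ✓.
Open sets in the quotient: τ_Q = {{}, {[γ=δ]}, {[γ=δ], [ε=η], [ζ]}} (3 elements).


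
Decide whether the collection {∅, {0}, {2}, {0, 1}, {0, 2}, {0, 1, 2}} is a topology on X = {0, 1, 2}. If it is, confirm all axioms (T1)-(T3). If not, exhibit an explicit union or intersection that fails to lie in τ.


τ IS a topology on X.

Axiom (T1): ∅ ∈ τ? Yes; X ∈ τ? Yes.
Axiom (T2/T3): check pairwise unions and intersections of members of τ.
All pairwise intersections and unions checked — each lies in τ. Therefore τ satisfies (T1), (T2), (T3): it IS a topology on X.


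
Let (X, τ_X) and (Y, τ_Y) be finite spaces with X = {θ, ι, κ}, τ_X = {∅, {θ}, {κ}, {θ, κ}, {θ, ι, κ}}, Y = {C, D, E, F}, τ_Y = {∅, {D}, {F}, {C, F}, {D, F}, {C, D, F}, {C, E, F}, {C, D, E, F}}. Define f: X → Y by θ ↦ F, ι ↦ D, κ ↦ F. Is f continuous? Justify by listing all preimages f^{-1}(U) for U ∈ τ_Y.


f is NOT continuous.

Compute f^{-1}(U) for each U ∈ τ_Y:
  U = ∅: f^{-1}(U) = ∅ ∈ τ_X ✓.
  U = {D}: f^{-1}(U) = {ι} ∉ τ_X ✗.
  U = {F}: f^{-1}(U) = {θ, κ} ∈ τ_X ✓.
  U = {C, F}: f^{-1}(U) = {θ, κ} ∈ τ_X ✓.
  U = {D, F}: f^{-1}(U) = {θ, ι, κ} ∈ τ_X ✓.
  U = {C, D, F}: f^{-1}(U) = {θ, ι, κ} ∈ τ_X ✓.
  U = {C, E, F}: f^{-1}(U) = {θ, κ} ∈ τ_X ✓.
  U = {C, D, E, F}: f^{-1}(U) = {θ, ι, κ} ∈ τ_X ✓.
Found U = {D} with f^{-1}(U) = {ι} not in τ_X. Therefore f is NOT continuous.


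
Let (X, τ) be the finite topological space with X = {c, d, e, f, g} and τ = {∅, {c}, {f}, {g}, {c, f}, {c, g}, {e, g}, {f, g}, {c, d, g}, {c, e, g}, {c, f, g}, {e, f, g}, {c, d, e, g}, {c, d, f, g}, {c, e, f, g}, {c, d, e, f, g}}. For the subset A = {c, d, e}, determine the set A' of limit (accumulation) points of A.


A' = {d}

For each x ∈ X, list the open sets U ∈ τ with x ∈ U, then check whether U ∩ (A ∖ {x}) ≠ ∅ for every such U.
  x = c: open {c} ∋ x has {c} ∩ (A ∖ {c}) = ∅, so x is NOT a limit point.
  x = d: opens ∋ x are {c, d, g}, {c, d, e, g}, {c, d, f, g}, {c, d, e, f, g}; each meets A ∖ {d}, so x IS a limit point.
  x = e: open {e, g} ∋ x has {e, g} ∩ (A ∖ {e}) = ∅, so x is NOT a limit point.
  x = f: open {f} ∋ x has {f} ∩ (A ∖ {f}) = ∅, so x is NOT a limit point.
  x = g: open {g} ∋ x has {g} ∩ (A ∖ {g}) = ∅, so x is NOT a limit point.
Collecting: A' = {d}.
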